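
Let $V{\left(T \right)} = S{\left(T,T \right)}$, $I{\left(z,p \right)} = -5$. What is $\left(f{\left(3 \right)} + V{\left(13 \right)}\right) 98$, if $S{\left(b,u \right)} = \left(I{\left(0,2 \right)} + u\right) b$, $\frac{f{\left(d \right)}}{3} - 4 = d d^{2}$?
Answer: $19306$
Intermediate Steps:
$f{\left(d \right)} = 12 + 3 d^{3}$ ($f{\left(d \right)} = 12 + 3 d d^{2} = 12 + 3 d^{3}$)
$S{\left(b,u \right)} = b \left(-5 + u\right)$ ($S{\left(b,u \right)} = \left(-5 + u\right) b = b \left(-5 + u\right)$)
$V{\left(T \right)} = T \left(-5 + T\right)$
$\left(f{\left(3 \right)} + V{\left(13 \right)}\right) 98 = \left(\left(12 + 3 \cdot 3^{3}\right) + 13 \left(-5 + 13\right)\right) 98 = \left(\left(12 + 3 \cdot 27\right) + 13 \cdot 8\right) 98 = \left(\left(12 + 81\right) + 104\right) 98 = \left(93 + 104\right) 98 = 197 \cdot 98 = 19306$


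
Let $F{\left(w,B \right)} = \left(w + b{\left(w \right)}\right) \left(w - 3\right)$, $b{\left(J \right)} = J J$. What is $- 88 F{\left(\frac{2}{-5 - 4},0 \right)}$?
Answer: $- \frac{35728}{729} \approx -49.01$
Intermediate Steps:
$b{\left(J \right)} = J^{2}$
$F{\left(w,B \right)} = \left(-3 + w\right) \left(w + w^{2}\right)$ ($F{\left(w,B \right)} = \left(w + w^{2}\right) \left(w - 3\right) = \left(w + w^{2}\right) \left(-3 + w\right) = \left(-3 + w\right) \left(w + w^{2}\right)$)
$- 88 F{\left(\frac{2}{-5 - 4},0 \right)} = - 88 \frac{2}{-5 - 4} \left(-3 + \left(\frac{2}{-5 - 4}\right)^{2} - 2 \frac{2}{-5 - 4}\right) = - 88 \frac{2}{-9} \left(-3 + \left(\frac{2}{-9}\right)^{2} - 2 \frac{2}{-9}\right) = - 88 \cdot 2 \left(- \frac{1}{9}\right) \left(-3 + \left(2 \left(- \frac{1}{9}\right)\right)^{2} - 2 \cdot 2 \left(- \frac{1}{9}\right)\right) = - 88 \left(- \frac{2 \left(-3 + \left(- \frac{2}{9}\right)^{2} - - \frac{4}{9}\right)}{9}\right) = - 88 \left(- \frac{2 \left(-3 + \frac{4}{81} + \frac{4}{9}\right)}{9}\right) = - 88 \left(\left(- \frac{2}{9}\right) \left(- \frac{203}{81}\right)\right) = \left(-88\right) \frac{406}{729} = - \frac{35728}{729}$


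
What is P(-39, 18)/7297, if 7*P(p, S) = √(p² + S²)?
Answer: 3*√205/51079 ≈ 0.00084092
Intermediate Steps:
P(p, S) = √(S² + p²)/7 (P(p, S) = √(p² + S²)/7 = √(S² + p²)/7)
P(-39, 18)/7297 = (√(18² + (-39)²)/7)/7297 = (√(324 + 1521)/7)*(1/7297) = (√1845/7)*(1/7297) = ((3*√205)/7)*(1/7297) = (3*√205/7)*(1/7297) = 3*√205/51079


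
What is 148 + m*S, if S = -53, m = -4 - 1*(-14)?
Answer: -382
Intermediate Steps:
m = 10 (m = -4 + 14 = 10)
148 + m*S = 148 + 10*(-53) = 148 - 530 = -382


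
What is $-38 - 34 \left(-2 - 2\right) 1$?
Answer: $98$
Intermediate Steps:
$-38 - 34 \left(-2 - 2\right) 1 = -38 - 34 \left(\left(-4\right) 1\right) = -38 - -136 = -38 + 136 = 98$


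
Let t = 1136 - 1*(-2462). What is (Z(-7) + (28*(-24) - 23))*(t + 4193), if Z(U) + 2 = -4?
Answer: -5461491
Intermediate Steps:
Z(U) = -6 (Z(U) = -2 - 4 = -6)
t = 3598 (t = 1136 + 2462 = 3598)
(Z(-7) + (28*(-24) - 23))*(t + 4193) = (-6 + (28*(-24) - 23))*(3598 + 4193) = (-6 + (-672 - 23))*7791 = (-6 - 695)*7791 = -701*7791 = -5461491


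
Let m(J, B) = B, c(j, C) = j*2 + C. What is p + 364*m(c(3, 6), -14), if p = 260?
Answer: -4836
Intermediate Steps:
c(j, C) = C + 2*j (c(j, C) = 2*j + C = C + 2*j)
p + 364*m(c(3, 6), -14) = 260 + 364*(-14) = 260 - 5096 = -4836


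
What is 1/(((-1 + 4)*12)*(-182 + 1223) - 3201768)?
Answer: -1/3164292 ≈ -3.1603e-7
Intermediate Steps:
1/(((-1 + 4)*12)*(-182 + 1223) - 3201768) = 1/((3*12)*1041 - 3201768) = 1/(36*1041 - 3201768) = 1/(37476 - 3201768) = 1/(-3164292) = -1/3164292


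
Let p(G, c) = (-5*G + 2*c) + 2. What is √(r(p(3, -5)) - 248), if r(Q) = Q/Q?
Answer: I*√247 ≈ 15.716*I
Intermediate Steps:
p(G, c) = 2 - 5*G + 2*c
r(Q) = 1
√(r(p(3, -5)) - 248) = √(1 - 248) = √(-247) = I*√247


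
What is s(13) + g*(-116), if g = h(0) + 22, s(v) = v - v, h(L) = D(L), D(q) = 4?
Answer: -3016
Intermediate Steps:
h(L) = 4
s(v) = 0
g = 26 (g = 4 + 22 = 26)
s(13) + g*(-116) = 0 + 26*(-116) = 0 - 3016 = -3016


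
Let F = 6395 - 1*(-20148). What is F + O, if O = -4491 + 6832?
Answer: 28884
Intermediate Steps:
O = 2341
F = 26543 (F = 6395 + 20148 = 26543)
F + O = 26543 + 2341 = 28884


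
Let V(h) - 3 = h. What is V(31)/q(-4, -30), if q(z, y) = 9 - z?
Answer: 34/13 ≈ 2.6154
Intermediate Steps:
V(h) = 3 + h
V(31)/q(-4, -30) = (3 + 31)/(9 - 1*(-4)) = 34/(9 + 4) = 34/13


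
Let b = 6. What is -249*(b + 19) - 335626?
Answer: -341851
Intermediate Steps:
-249*(b + 19) - 335626 = -249*(6 + 19) - 335626 = -249*25 - 335626 = -6225 - 335626 = -341851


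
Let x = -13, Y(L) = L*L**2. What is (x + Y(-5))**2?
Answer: 19044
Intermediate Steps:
Y(L) = L**3
(x + Y(-5))**2 = (-13 + (-5)**3)**2 = (-13 - 125)**2 = (-138)**2 = 19044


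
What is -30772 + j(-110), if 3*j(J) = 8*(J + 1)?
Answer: -93188/3 ≈ -31063.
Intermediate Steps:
j(J) = 8/3 + 8*J/3 (j(J) = (8*(J + 1))/3 = (8*(1 + J))/3 = (8 + 8*J)/3 = 8/3 + 8*J/3)
-30772 + j(-110) = -30772 + (8/3 + (8/3)*(-110)) = -30772 + (8/3 - 880/3) = -30772 - 872/3 = -93188/3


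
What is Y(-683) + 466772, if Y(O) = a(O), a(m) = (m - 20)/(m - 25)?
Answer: 330475279/708 ≈ 4.6677e+5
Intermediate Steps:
a(m) = (-20 + m)/(-25 + m)
Y(O) = (-20 + O)/(-25 + O)
Y(-683) + 466772 = (-20 - 683)/(-25 - 683) + 466772 = -703/(-708) + 466772 = -1/708*(-703) + 466772 = 703/708 + 466772 = 330475279/708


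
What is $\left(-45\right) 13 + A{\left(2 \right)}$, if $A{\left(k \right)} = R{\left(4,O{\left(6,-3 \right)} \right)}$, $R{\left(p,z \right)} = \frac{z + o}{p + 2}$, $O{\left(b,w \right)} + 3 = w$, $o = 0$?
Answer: $-586$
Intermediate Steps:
$O{\left(b,w \right)} = -3 + w$
$R{\left(p,z \right)} = \frac{z}{2 + p}$ ($R{\left(p,z \right)} = \frac{z + 0}{p + 2} = \frac{z}{2 + p}$)
$A{\left(k \right)} = -1$ ($A{\left(k \right)} = \frac{-3 - 3}{2 + 4} = - \frac{6}{6} = \left(-6\right) \frac{1}{6} = -1$)
$\left(-45\right) 13 + A{\left(2 \right)} = \left(-45\right) 13 - 1 = -585 - 1 = -586$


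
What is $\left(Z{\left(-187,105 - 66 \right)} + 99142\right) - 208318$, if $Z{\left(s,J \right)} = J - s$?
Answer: $-108950$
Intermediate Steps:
$\left(Z{\left(-187,105 - 66 \right)} + 99142\right) - 208318 = \left(\left(\left(105 - 66\right) - -187\right) + 99142\right) - 208318 = \left(\left(\left(105 - 66\right) + 187\right) + 99142\right) - 208318 = \left(\left(39 + 187\right) + 99142\right) - 208318 = \left(226 + 99142\right) - 208318 = 99368 - 208318 = -108950$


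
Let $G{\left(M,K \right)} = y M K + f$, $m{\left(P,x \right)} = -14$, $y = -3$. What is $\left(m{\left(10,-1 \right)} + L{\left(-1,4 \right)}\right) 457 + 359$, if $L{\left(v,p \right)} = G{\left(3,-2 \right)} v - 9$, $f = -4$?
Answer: $-16550$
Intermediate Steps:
$G{\left(M,K \right)} = -4 - 3 K M$ ($G{\left(M,K \right)} = - 3 M K - 4 = - 3 K M - 4 = -4 - 3 K M$)
$L{\left(v,p \right)} = -9 + 14 v$ ($L{\left(v,p \right)} = \left(-4 - \left(-6\right) 3\right) v - 9 = \left(-4 + 18\right) v - 9 = 14 v - 9 = -9 + 14 v$)
$\left(m{\left(10,-1 \right)} + L{\left(-1,4 \right)}\right) 457 + 359 = \left(-14 + \left(-9 + 14 \left(-1\right)\right)\right) 457 + 359 = \left(-14 - 23\right) 457 + 359 = \left(-37\right) 457 + 359 = -16909 + 359 = -16550$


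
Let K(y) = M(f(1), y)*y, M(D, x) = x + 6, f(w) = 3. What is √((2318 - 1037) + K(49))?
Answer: 2*√994 ≈ 63.056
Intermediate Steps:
M(D, x) = 6 + x
K(y) = y*(6 + y) (K(y) = (6 + y)*y = y*(6 + y))
√((2318 - 1037) + K(49)) = √((2318 - 1037) + 49*(6 + 49)) = √(1281 + 49*55) = √(1281 + 2695) = √3976 = 2*√994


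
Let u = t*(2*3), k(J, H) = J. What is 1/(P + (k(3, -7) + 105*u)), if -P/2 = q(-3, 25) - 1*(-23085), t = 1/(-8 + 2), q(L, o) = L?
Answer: -1/46266 ≈ -2.1614e-5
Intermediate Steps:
t = -⅙ (t = 1/(-6) = -⅙ ≈ -0.16667)
P = -46164 (P = -2*(-3 - 1*(-23085)) = -2*(-3 + 23085) = -2*23082 = -46164)
u = -1 (u = -3/3 = -⅙*6 = -1)
1/(P + (k(3, -7) + 105*u)) = 1/(-46164 + (3 + 105*(-1))) = 1/(-46164 + (3 - 105)) = 1/(-46164 - 102) = 1/(-46266) = -1/46266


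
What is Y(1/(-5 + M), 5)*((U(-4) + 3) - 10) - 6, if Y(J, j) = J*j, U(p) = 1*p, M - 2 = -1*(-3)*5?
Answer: -127/12 ≈ -10.583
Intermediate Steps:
M = 17 (M = 2 - 1*(-3)*5 = 2 + 3*5 = 2 + 15 = 17)
U(p) = p
Y(1/(-5 + M), 5)*((U(-4) + 3) - 10) - 6 = (5/(-5 + 17))*((-4 + 3) - 10) - 6 = (5/12)*(-1 - 10) - 6 = ((1/12)*5)*(-11) - 6 = (5/12)*(-11) - 6 = -55/12 - 6 = -127/12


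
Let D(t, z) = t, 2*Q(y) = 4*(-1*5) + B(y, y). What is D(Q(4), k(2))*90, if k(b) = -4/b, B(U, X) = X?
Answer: -720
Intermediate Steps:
Q(y) = -10 + y/2 (Q(y) = (4*(-1*5) + y)/2 = (4*(-5) + y)/2 = (-20 + y)/2 = -10 + y/2)
D(Q(4), k(2))*90 = (-10 + (1/2)*4)*90 = (-10 + 2)*90 = -8*90 = -720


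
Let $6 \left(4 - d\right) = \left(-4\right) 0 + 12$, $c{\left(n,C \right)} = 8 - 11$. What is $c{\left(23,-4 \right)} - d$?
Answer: $-5$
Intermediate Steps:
$c{\left(n,C \right)} = -3$ ($c{\left(n,C \right)} = 8 - 11 = -3$)
$d = 2$ ($d = 4 - \frac{\left(-4\right) 0 + 12}{6} = 4 - \frac{0 + 12}{6} = 4 - 2 = 2$)
$c{\left(23,-4 \right)} - d = -3 - 2 = -5$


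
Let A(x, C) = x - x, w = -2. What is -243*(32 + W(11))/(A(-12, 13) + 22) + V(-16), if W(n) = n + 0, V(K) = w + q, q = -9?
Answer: -10691/22 ≈ -485.95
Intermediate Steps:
V(K) = -11 (V(K) = -2 - 9 = -11)
W(n) = n
A(x, C) = 0
-243*(32 + W(11))/(A(-12, 13) + 22) + V(-16) = -243*(32 + 11)/(0 + 22) - 11 = -10449/22 - 11 = -10691/22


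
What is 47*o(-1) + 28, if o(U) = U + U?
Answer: -66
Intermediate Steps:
o(U) = 2*U
47*o(-1) + 28 = 47*(2*(-1)) + 28 = 47*(-2) + 28 = -94 + 28 = -66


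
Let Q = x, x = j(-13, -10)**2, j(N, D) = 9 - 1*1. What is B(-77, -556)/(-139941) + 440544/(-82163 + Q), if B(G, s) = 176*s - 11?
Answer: -53615385071/11489016159 ≈ -4.6667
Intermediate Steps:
j(N, D) = 8 (j(N, D) = 9 - 1 = 8)
x = 64 (x = 8**2 = 64)
Q = 64
B(G, s) = -11 + 176*s
B(-77, -556)/(-139941) + 440544/(-82163 + Q) = (-11 + 176*(-556))/(-139941) + 440544/(-82163 + 64) = (-11 - 97856)*(-1/139941) + 440544/(-82099) = -97867*(-1/139941) + 440544*(-1/82099) = 97867/139941 - 440544/82099 = -53615385071/11489016159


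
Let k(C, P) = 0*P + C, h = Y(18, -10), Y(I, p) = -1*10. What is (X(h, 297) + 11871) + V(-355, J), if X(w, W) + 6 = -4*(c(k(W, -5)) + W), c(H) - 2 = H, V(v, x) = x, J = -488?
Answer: 8993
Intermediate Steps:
Y(I, p) = -10
h = -10
k(C, P) = C (k(C, P) = 0 + C = C)
c(H) = 2 + H
X(w, W) = -14 - 8*W (X(w, W) = -6 - 4*((2 + W) + W) = -6 - 4*(2 + 2*W) = -6 + (-8 - 8*W) = -14 - 8*W)
(X(h, 297) + 11871) + V(-355, J) = ((-14 - 8*297) + 11871) - 488 = ((-14 - 2376) + 11871) - 488 = (-2390 + 11871) - 488 = 9481 - 488 = 8993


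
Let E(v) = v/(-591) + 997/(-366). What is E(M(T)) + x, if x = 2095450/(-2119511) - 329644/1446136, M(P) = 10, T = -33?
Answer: -54663781069158872/13812495237623787 ≈ -3.9576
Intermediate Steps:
x = -932247441321/766275289874 (x = 2095450*(-1/2119511) - 329644*1/1446136 = -2095450/2119511 - 82411/361534 = -932247441321/766275289874 ≈ -1.2166)
E(v) = -997/366 - v/591 (E(v) = v*(-1/591) + 997*(-1/366) = -v/591 - 997/366 = -997/366 - v/591)
E(M(T)) + x = (-997/366 - 1/591*10) - 932247441321/766275289874 = (-997/366 - 10/591) - 932247441321/766275289874 = -197629/72102 - 932247441321/766275289874 = -54663781069158872/13812495237623787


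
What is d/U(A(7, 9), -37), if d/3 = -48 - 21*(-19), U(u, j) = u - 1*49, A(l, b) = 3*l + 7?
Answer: -351/7 ≈ -50.143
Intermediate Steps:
A(l, b) = 7 + 3*l
U(u, j) = -49 + u (U(u, j) = u - 49 = -49 + u)
d = 1053 (d = 3*(-48 - 21*(-19)) = 3*(-48 + 399) = 3*351 = 1053)
d/U(A(7, 9), -37) = 1053/(-49 + (7 + 3*7)) = 1053/(-49 + (7 + 21)) = 1053/(-49 + 28) = 1053/(-21) = 1053*(-1/21) = -351/7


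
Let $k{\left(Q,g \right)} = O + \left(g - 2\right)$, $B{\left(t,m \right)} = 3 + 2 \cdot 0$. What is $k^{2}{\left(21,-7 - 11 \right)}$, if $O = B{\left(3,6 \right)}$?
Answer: $289$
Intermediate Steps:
$B{\left(t,m \right)} = 3$ ($B{\left(t,m \right)} = 3 + 0 = 3$)
$O = 3$
$k{\left(Q,g \right)} = 1 + g$ ($k{\left(Q,g \right)} = 3 + \left(g - 2\right) = 3 + \left(-2 + g\right) = 1 + g$)
$k^{2}{\left(21,-7 - 11 \right)} = \left(1 - 18\right)^{2} = \left(-17\right)^{2} = 289$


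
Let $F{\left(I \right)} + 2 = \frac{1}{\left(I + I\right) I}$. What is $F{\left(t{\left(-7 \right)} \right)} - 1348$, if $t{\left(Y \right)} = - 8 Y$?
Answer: $- \frac{8467199}{6272} \approx -1350.0$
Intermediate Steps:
$F{\left(I \right)} = -2 + \frac{1}{2 I^{2}}$ ($F{\left(I \right)} = -2 + \frac{1}{\left(I + I\right) I} = -2 + \frac{1}{2 I I} = -2 + \frac{\frac{1}{2} \frac{1}{I}}{I} = -2 + \frac{1}{2 I^{2}}$)
$F{\left(t{\left(-7 \right)} \right)} - 1348 = \left(-2 + \frac{1}{2 \cdot 3136}\right) - 1348 = \left(-2 + \frac{1}{2} \cdot \frac{1}{3136}\right) - 1348 = \left(-2 + \frac{1}{6272}\right) - 1348 = - \frac{12543}{6272} - 1348 = - \frac{8467199}{6272}$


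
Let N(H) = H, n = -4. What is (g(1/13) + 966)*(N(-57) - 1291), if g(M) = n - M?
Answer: -16856740/13 ≈ -1.2967e+6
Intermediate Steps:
g(M) = -4 - M
(g(1/13) + 966)*(N(-57) - 1291) = ((-4 - 1/13) + 966)*(-57 - 1291) = ((-4 - 1*1/13) + 966)*(-1348) = ((-4 - 1/13) + 966)*(-1348) = (-53/13 + 966)*(-1348) = (12505/13)*(-1348) = -16856740/13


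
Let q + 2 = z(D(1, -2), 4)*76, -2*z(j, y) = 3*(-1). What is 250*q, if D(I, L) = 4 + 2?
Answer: 28000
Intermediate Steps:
D(I, L) = 6
z(j, y) = 3/2 (z(j, y) = -3*(-1)/2 = -½*(-3) = 3/2)
q = 112 (q = -2 + (3/2)*76 = -2 + 114 = 112)
250*q = 250*112 = 28000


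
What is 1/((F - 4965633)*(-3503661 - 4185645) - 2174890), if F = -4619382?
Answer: 1/73702111174700 ≈ 1.3568e-14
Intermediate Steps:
1/((F - 4965633)*(-3503661 - 4185645) - 2174890) = 1/((-4619382 - 4965633)*(-3503661 - 4185645) - 2174890) = 1/(-9585015*(-7689306) - 2174890) = 1/(73702113349590 - 2174890) = 1/73702111174700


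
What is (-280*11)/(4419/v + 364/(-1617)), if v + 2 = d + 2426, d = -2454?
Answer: 7114800/340783 ≈ 20.878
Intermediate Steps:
v = -30 (v = -2 + (-2454 + 2426) = -2 - 28 = -30)
(-280*11)/(4419/v + 364/(-1617)) = (-280*11)/(4419/(-30) + 364/(-1617)) = -3080/(4419*(-1/30) + 364*(-1/1617)) = -3080/(-1473/10 - 52/231) = -3080/(-340783/2310) = -3080*(-2310/340783) = 7114800/340783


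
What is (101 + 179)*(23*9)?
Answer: 57960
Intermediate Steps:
(101 + 179)*(23*9) = 280*207 = 57960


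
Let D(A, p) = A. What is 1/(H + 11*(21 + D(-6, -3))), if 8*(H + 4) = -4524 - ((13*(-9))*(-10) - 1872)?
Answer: -4/1267 ≈ -0.0031571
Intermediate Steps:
H = -1927/4 (H = -4 + (-4524 - ((13*(-9))*(-10) - 1872))/8 = -4 + (-4524 - (-117*(-10) - 1872))/8 = -4 + (-4524 - (1170 - 1872))/8 = -4 + (-4524 - 1*(-702))/8 = -4 + (-4524 + 702)/8 = -4 + (⅛)*(-3822) = -4 - 1911/4 = -1927/4 ≈ -481.75)
1/(H + 11*(21 + D(-6, -3))) = 1/(-1927/4 + 11*(21 - 6)) = 1/(-1927/4 + 11*15) = 1/(-1927/4 + 165) = 1/(-1267/4) = -4/1267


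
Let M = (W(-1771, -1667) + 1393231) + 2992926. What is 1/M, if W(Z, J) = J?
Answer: 1/4384490 ≈ 2.2808e-7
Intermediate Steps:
M = 4384490 (M = (-1667 + 1393231) + 2992926 = 1391564 + 2992926 = 4384490)
1/M = 1/4384490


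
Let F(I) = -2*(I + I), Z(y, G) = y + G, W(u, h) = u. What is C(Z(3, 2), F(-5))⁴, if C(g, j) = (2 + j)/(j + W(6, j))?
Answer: 14641/28561 ≈ 0.51262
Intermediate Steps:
Z(y, G) = G + y
F(I) = -4*I
C(g, j) = (2 + j)/(6 + j) (C(g, j) = (2 + j)/(j + 6) = (2 + j)/(6 + j))
C(Z(3, 2), F(-5))⁴ = ((2 - 4*(-5))/(6 - 4*(-5)))⁴ = ((2 + 20)/(6 + 20))⁴ = (22/26)⁴ = ((1/26)*22)⁴ = (11/13)⁴ = 14641/28561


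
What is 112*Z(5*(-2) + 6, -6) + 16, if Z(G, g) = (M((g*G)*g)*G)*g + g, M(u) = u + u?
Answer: -774800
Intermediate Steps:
M(u) = 2*u
Z(G, g) = g + 2*G²*g³ (Z(G, g) = ((2*((g*G)*g))*G)*g + g = ((2*((G*g)*g))*G)*g + g = ((2*(G*g²))*G)*g + g = ((2*G*g²)*G)*g + g = (2*G²*g²)*g + g = 2*G²*g³ + g = g + 2*G²*g³)
112*Z(5*(-2) + 6, -6) + 16 = 112*(-6 + 2*(5*(-2) + 6)²*(-6)³) + 16 = 112*(-6 + 2*(-10 + 6)²*(-216)) + 16 = 112*(-6 + 2*(-4)²*(-216)) + 16 = 112*(-6 + 2*16*(-216)) + 16 = 112*(-6 - 6912) + 16 = 112*(-6918) + 16 = -774816 + 16 = -774800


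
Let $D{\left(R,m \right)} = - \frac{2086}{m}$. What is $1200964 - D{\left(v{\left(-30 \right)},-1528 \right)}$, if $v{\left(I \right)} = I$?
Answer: $\frac{917535453}{764} \approx 1.201 \cdot 10^{6}$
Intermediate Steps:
$1200964 - D{\left(v{\left(-30 \right)},-1528 \right)} = 1200964 - - \frac{2086}{-1528} = 1200964 - \left(-2086\right) \left(- \frac{1}{1528}\right) = 1200964 - \frac{1043}{764} = \frac{917535453}{764}$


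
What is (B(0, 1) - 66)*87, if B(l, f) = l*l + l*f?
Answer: -5742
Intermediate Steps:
B(l, f) = l² + f*l
(B(0, 1) - 66)*87 = (0*(1 + 0) - 66)*87 = (0*1 - 66)*87 = (0 - 66)*87 = -66*87 = -5742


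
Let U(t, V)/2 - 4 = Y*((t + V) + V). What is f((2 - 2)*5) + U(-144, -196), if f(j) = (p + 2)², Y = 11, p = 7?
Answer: -11703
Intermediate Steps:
U(t, V) = 8 + 22*t + 44*V (U(t, V) = 8 + 2*(11*((t + V) + V)) = 8 + 2*(11*((V + t) + V)) = 8 + 2*(11*(t + 2*V)) = 8 + 2*(11*t + 22*V) = 8 + (22*t + 44*V) = 8 + 22*t + 44*V)
f(j) = 81 (f(j) = (7 + 2)² = 9² = 81)
f((2 - 2)*5) + U(-144, -196) = 81 + (8 + 22*(-144) + 44*(-196)) = 81 + (8 - 3168 - 8624) = 81 - 11784 = -11703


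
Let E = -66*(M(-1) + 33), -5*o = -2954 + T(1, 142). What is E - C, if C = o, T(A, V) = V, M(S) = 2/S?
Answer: -13042/5 ≈ -2608.4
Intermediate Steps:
o = 2812/5 (o = -(-2954 + 142)/5 = -1/5*(-2812) = 2812/5 ≈ 562.40)
C = 2812/5 ≈ 562.40
E = -2046 (E = -66*(2/(-1) + 33) = -66*(2*(-1) + 33) = -66*(-2 + 33) = -66*31 = -2046)
E - C = -2046 - 1*2812/5 = -2046 - 2812/5 = -13042/5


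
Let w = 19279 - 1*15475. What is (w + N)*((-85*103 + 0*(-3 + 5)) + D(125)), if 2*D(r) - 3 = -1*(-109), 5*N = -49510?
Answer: 53046502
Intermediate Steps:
N = -9902 (N = (1/5)*(-49510) = -9902)
D(r) = 56 (D(r) = 3/2 + (-1*(-109))/2 = 3/2 + (1/2)*109 = 3/2 + 109/2 = 56)
w = 3804 (w = 19279 - 15475 = 3804)
(w + N)*((-85*103 + 0*(-3 + 5)) + D(125)) = (3804 - 9902)*((-85*103 + 0*(-3 + 5)) + 56) = -6098*((-8755 + 0*2) + 56) = -6098*((-8755 + 0) + 56) = -6098*(-8755 + 56) = -6098*(-8699) = 53046502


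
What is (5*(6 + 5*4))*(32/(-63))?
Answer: -4160/63 ≈ -66.032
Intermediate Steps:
(5*(6 + 5*4))*(32/(-63)) = (5*(6 + 20))*(32*(-1/63)) = (5*26)*(-32/63) = 130*(-32/63) = -4160/63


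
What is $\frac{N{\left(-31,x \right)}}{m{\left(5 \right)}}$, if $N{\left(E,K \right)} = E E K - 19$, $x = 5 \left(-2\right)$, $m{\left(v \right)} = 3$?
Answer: $- \frac{9629}{3} \approx -3209.7$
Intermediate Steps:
$x = -10$
$N{\left(E,K \right)} = -19 + K E^{2}$ ($N{\left(E,K \right)} = E^{2} K - 19 = K E^{2} - 19 = -19 + K E^{2}$)
$\frac{N{\left(-31,x \right)}}{m{\left(5 \right)}} = \frac{-19 - 10 \left(-31\right)^{2}}{3} = \left(-19 - 9610\right) \frac{1}{3} = \left(-9629\right) \frac{1}{3} = - \frac{9629}{3}$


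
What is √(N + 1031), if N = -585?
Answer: √446 ≈ 21.119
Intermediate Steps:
√(N + 1031) = √(-585 + 1031) = √446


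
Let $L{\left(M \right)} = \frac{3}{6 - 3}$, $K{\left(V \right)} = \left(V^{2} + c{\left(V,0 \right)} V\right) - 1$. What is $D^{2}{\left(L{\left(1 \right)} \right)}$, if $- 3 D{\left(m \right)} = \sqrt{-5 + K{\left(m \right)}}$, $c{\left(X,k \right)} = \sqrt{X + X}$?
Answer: $- \frac{5}{9} + \frac{\sqrt{2}}{9} \approx -0.39842$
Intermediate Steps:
$c{\left(X,k \right)} = \sqrt{2} \sqrt{X}$ ($c{\left(X,k \right)} = \sqrt{2 X} = \sqrt{2} \sqrt{X}$)
$K{\left(V \right)} = -1 + V^{2} + \sqrt{2} V^{\frac{3}{2}}$ ($K{\left(V \right)} = \left(V^{2} + \sqrt{2} \sqrt{V} V\right) - 1 = \left(V^{2} + \sqrt{2} V^{\frac{3}{2}}\right) - 1 = -1 + V^{2} + \sqrt{2} V^{\frac{3}{2}}$)
$L{\left(M \right)} = 1$ ($L{\left(M \right)} = \frac{3}{6 - 3} = \frac{3}{3} = 3 \cdot \frac{1}{3} = 1$)
$D{\left(m \right)} = - \frac{\sqrt{-6 + m^{2} + \sqrt{2} m^{\frac{3}{2}}}}{3}$ ($D{\left(m \right)} = - \frac{\sqrt{-5 + \left(-1 + m^{2} + \sqrt{2} m^{\frac{3}{2}}\right)}}{3} = - \frac{\sqrt{-6 + m^{2} + \sqrt{2} m^{\frac{3}{2}}}}{3}$)
$D^{2}{\left(L{\left(1 \right)} \right)} = \left(- \frac{\sqrt{-6 + 1^{2} + \sqrt{2} \cdot 1^{\frac{3}{2}}}}{3}\right)^{2} = \left(- \frac{\sqrt{-6 + 1 + \sqrt{2} \cdot 1}}{3}\right)^{2} = \left(- \frac{\sqrt{-6 + 1 + \sqrt{2}}}{3}\right)^{2} = \left(- \frac{\sqrt{-5 + \sqrt{2}}}{3}\right)^{2} = - \frac{5}{9} + \frac{\sqrt{2}}{9}$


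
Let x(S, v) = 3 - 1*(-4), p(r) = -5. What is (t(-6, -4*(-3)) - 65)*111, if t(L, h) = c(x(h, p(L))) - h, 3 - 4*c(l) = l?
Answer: -8658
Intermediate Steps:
x(S, v) = 7 (x(S, v) = 3 + 4 = 7)
c(l) = ¾ - l/4
t(L, h) = -1 - h (t(L, h) = (¾ - ¼*7) - h = (¾ - 7/4) - h = -1 - h)
(t(-6, -4*(-3)) - 65)*111 = ((-1 - (-4)*(-3)) - 65)*111 = ((-1 - 1*12) - 65)*111 = ((-1 - 12) - 65)*111 = (-13 - 65)*111 = -78*111 = -8658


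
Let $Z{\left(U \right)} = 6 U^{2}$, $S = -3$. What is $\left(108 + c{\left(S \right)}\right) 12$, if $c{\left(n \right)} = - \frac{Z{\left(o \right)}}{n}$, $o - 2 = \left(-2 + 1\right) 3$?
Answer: $1320$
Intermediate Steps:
$o = -1$ ($o = 2 + \left(-2 + 1\right) 3 = 2 - 3 = -1$)
$c{\left(n \right)} = - \frac{6}{n}$ ($c{\left(n \right)} = - \frac{6 \left(-1\right)^{2}}{n} = - \frac{6 \cdot 1}{n} = - \frac{6}{n}$)
$\left(108 + c{\left(S \right)}\right) 12 = \left(108 - \frac{6}{-3}\right) 12 = \left(108 - -2\right) 12 = \left(108 + 2\right) 12 = 110 \cdot 12 = 1320$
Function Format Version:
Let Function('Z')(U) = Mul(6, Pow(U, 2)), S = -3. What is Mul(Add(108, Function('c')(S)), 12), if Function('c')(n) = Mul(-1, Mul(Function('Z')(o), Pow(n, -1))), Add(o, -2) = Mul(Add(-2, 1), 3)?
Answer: 1320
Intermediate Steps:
o = -1 (o = Add(2, Mul(Add(-2, 1), 3)) = Add(2, Mul(-1, 3)) = Add(2, -3) = -1)
Function('c')(n) = Mul(-6, Pow(n, -1)) (Function('c')(n) = Mul(-1, Mul(Mul(6, Pow(-1, 2)), Pow(n, -1))) = Mul(-1, Mul(Mul(6, 1), Pow(n, -1))) = Mul(-1, Mul(6, Pow(n, -1))) = Mul(-6, Pow(n, -1)))
Mul(Add(108, Function('c')(S)), 12) = Mul(Add(108, Mul(-6, Pow(-3, -1))), 12) = Mul(Add(108, Mul(-6, Rational(-1, 3))), 12) = Mul(Add(108, 2), 12) = Mul(110, 12) = 1320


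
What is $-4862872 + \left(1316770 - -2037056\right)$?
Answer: $-1509046$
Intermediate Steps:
$-4862872 + \left(1316770 - -2037056\right) = -4862872 + \left(1316770 + 2037056\right) = -4862872 + 3353826 = -1509046$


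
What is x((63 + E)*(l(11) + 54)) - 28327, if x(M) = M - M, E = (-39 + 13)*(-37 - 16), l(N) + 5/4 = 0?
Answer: -28327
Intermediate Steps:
l(N) = -5/4 (l(N) = -5/4 + 0 = -5/4)
E = 1378 (E = -26*(-53) = 1378)
x(M) = 0
x((63 + E)*(l(11) + 54)) - 28327 = 0 - 28327 = -28327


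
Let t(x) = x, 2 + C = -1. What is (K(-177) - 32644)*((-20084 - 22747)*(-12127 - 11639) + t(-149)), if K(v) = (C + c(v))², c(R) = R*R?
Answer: 998871641381467904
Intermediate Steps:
C = -3 (C = -2 - 1 = -3)
c(R) = R²
K(v) = (-3 + v²)²
(K(-177) - 32644)*((-20084 - 22747)*(-12127 - 11639) + t(-149)) = ((-3 + (-177)²)² - 32644)*((-20084 - 22747)*(-12127 - 11639) - 149) = ((-3 + 31329)² - 32644)*(-42831*(-23766) - 149) = (31326² - 32644)*(1017921546 - 149) = (981318276 - 32644)*1017921397 = 981285632*1017921397 = 998871641381467904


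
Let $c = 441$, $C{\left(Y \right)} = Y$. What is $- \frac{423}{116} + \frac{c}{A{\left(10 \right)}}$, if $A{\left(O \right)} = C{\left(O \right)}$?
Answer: $\frac{23463}{580} \approx 40.453$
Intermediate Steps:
$A{\left(O \right)} = O$
$- \frac{423}{116} + \frac{c}{A{\left(10 \right)}} = - \frac{423}{116} + \frac{441}{10} = \frac{23463}{580}$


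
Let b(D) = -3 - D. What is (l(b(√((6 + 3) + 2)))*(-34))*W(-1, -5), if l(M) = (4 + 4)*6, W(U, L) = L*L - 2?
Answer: -37536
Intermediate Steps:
W(U, L) = -2 + L² (W(U, L) = L² - 2 = -2 + L²)
l(M) = 48 (l(M) = 8*6 = 48)
(l(b(√((6 + 3) + 2)))*(-34))*W(-1, -5) = (48*(-34))*(-2 + (-5)²) = -1632*(-2 + 25) = -1632*23 = -37536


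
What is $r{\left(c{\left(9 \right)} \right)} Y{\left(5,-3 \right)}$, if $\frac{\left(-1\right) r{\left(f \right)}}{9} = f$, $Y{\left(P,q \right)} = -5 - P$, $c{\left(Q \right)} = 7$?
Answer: $630$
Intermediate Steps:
$r{\left(f \right)} = - 9 f$
$r{\left(c{\left(9 \right)} \right)} Y{\left(5,-3 \right)} = \left(-9\right) 7 \left(-5 - 5\right) = - 63 \left(-5 - 5\right) = \left(-63\right) \left(-10\right) = 630$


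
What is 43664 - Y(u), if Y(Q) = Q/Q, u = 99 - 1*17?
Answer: 43663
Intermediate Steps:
u = 82 (u = 99 - 17 = 82)
Y(Q) = 1
43664 - Y(u) = 43664 - 1*1 = 43664 - 1 = 43663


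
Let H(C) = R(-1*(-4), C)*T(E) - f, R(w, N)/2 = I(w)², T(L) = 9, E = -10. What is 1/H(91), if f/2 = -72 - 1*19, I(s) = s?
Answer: 1/470 ≈ 0.0021277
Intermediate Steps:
R(w, N) = 2*w²
f = -182 (f = 2*(-72 - 1*19) = 2*(-72 - 19) = 2*(-91) = -182)
H(C) = 470 (H(C) = (2*(-1*(-4))²)*9 - 1*(-182) = (2*4²)*9 + 182 = (2*16)*9 + 182 = 32*9 + 182 = 288 + 182 = 470)
1/H(91) = 1/470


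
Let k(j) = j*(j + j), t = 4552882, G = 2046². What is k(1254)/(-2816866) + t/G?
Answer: -85152566975/2947931958114 ≈ -0.028886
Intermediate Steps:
G = 4186116
k(j) = 2*j² (k(j) = j*(2*j) = 2*j²)
k(1254)/(-2816866) + t/G = (2*1254²)/(-2816866) + 4552882/4186116 = (2*1572516)*(-1/2816866) + 4552882*(1/4186116) = 3145032*(-1/2816866) + 2276441/2093058 = -1572516/1408433 + 2276441/2093058 = -85152566975/2947931958114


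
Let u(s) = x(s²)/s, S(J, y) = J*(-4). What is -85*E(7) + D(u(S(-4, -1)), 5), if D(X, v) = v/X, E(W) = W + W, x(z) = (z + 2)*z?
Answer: -4912315/4128 ≈ -1190.0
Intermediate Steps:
S(J, y) = -4*J
x(z) = z*(2 + z) (x(z) = (2 + z)*z = z*(2 + z))
E(W) = 2*W
u(s) = s*(2 + s²) (u(s) = (s²*(2 + s²))/s = s*(2 + s²))
-85*E(7) + D(u(S(-4, -1)), 5) = -170*7 + 5/(((-4*(-4))*(2 + (-4*(-4))²))) = -85*14 + 5/((16*(2 + 16²))) = -1190 + 5/((16*(2 + 256))) = -1190 + 5/((16*258)) = -1190 + 5/4128 = -4912315/4128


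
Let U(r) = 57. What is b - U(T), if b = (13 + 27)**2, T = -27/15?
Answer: 1543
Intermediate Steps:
T = -9/5 (T = -27*1/15 = -9/5 ≈ -1.8000)
b = 1600 (b = 40**2 = 1600)
b - U(T) = 1600 - 1*57 = 1600 - 57 = 1543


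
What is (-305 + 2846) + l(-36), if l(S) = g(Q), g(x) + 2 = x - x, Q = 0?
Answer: 2539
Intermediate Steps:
g(x) = -2 (g(x) = -2 + (x - x) = -2 + 0 = -2)
l(S) = -2
(-305 + 2846) + l(-36) = (-305 + 2846) - 2 = 2541 - 2 = 2539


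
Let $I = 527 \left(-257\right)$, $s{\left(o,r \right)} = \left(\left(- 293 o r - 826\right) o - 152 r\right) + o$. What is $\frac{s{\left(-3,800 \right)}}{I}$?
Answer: $\frac{2228725}{135439} \approx 16.456$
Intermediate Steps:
$s{\left(o,r \right)} = o - 152 r + o \left(-826 - 293 o r\right)$ ($s{\left(o,r \right)} = \left(\left(- 293 o r - 826\right) o - 152 r\right) + o = \left(\left(-826 - 293 o r\right) o - 152 r\right) + o = \left(o \left(-826 - 293 o r\right) - 152 r\right) + o = \left(- 152 r + o \left(-826 - 293 o r\right)\right) + o = o - 152 r + o \left(-826 - 293 o r\right)$)
$I = -135439$
$\frac{s{\left(-3,800 \right)}}{I} = \frac{\left(-825\right) \left(-3\right) - 121600 - 234400 \left(-3\right)^{2}}{-135439} = \left(2475 - 121600 - 234400 \cdot 9\right) \left(- \frac{1}{135439}\right) = \left(2475 - 121600 - 2109600\right) \left(- \frac{1}{135439}\right) = \left(-2228725\right) \left(- \frac{1}{135439}\right) = \frac{2228725}{135439}$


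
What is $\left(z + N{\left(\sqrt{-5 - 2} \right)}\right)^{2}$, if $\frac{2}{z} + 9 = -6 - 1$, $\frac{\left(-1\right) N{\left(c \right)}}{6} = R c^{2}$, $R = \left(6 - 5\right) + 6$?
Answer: $\frac{5527201}{64} \approx 86363.0$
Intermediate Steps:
$R = 7$ ($R = 1 + 6 = 7$)
$N{\left(c \right)} = - 42 c^{2}$ ($N{\left(c \right)} = - 6 \cdot 7 c^{2} = - 42 c^{2}$)
$z = - \frac{1}{8}$ ($z = \frac{2}{-9 - 7} = \frac{2}{-16} = 2 \left(- \frac{1}{16}\right) = - \frac{1}{8} \approx -0.125$)
$\left(z + N{\left(\sqrt{-5 - 2} \right)}\right)^{2} = \left(- \frac{1}{8} - 42 \left(\sqrt{-5 - 2}\right)^{2}\right)^{2} = \left(- \frac{1}{8} - 42 \left(\sqrt{-7}\right)^{2}\right)^{2} = \left(- \frac{1}{8} - 42 \left(i \sqrt{7}\right)^{2}\right)^{2} = \left(- \frac{1}{8} - -294\right)^{2} = \left(- \frac{1}{8} + 294\right)^{2} = \left(\frac{2351}{8}\right)^{2} = \frac{5527201}{64}$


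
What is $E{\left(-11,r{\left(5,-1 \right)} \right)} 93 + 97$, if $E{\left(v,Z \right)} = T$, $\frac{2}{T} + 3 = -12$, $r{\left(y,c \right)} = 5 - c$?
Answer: $\frac{423}{5} \approx 84.6$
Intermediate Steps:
$T = - \frac{2}{15}$ ($T = \frac{2}{-3 - 12} = \frac{2}{-15} = 2 \left(- \frac{1}{15}\right) = - \frac{2}{15} \approx -0.13333$)
$E{\left(v,Z \right)} = - \frac{2}{15}$
$E{\left(-11,r{\left(5,-1 \right)} \right)} 93 + 97 = \left(- \frac{2}{15}\right) 93 + 97 = - \frac{62}{5} + 97 = \frac{423}{5}$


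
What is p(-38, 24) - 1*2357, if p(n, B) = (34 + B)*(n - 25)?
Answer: -6011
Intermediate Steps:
p(n, B) = (-25 + n)*(34 + B) (p(n, B) = (34 + B)*(-25 + n) = (-25 + n)*(34 + B))
p(-38, 24) - 1*2357 = (-850 - 25*24 + 34*(-38) + 24*(-38)) - 1*2357 = (-850 - 600 - 1292 - 912) - 2357 = -3654 - 2357 = -6011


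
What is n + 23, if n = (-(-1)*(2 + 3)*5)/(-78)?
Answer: 1769/78 ≈ 22.679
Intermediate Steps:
n = -25/78 (n = (-(-1)*5*5)*(-1/78) = (-1*(-5)*5)*(-1/78) = (5*5)*(-1/78) = 25*(-1/78) = -25/78 ≈ -0.32051)
n + 23 = -25/78 + 23 = 1769/78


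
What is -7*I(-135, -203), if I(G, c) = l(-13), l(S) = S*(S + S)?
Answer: -2366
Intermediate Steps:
l(S) = 2*S² (l(S) = S*(2*S) = 2*S²)
I(G, c) = 338 (I(G, c) = 2*(-13)² = 2*169 = 338)
-7*I(-135, -203) = -7*338 = -2366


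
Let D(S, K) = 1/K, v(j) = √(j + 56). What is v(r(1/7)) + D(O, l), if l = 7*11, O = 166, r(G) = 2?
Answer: 1/77 + √58 ≈ 7.6288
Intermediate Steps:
v(j) = √(56 + j)
l = 77
v(r(1/7)) + D(O, l) = √(56 + 2) + 1/77 = √58 + 1/77 = 1/77 + √58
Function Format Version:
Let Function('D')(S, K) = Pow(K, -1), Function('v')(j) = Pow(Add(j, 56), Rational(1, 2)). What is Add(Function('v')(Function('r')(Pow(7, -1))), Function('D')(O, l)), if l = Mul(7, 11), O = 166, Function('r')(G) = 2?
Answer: Add(Rational(1, 77), Pow(58, Rational(1, 2))) ≈ 7.6288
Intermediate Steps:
Function('v')(j) = Pow(Add(56, j), Rational(1, 2))
l = 77
Add(Function('v')(Function('r')(Pow(7, -1))), Function('D')(O, l)) = Add(Pow(Add(56, 2), Rational(1, 2)), Pow(77, -1)) = Add(Pow(58, Rational(1, 2)), Rational(1, 77)) = Add(Rational(1, 77), Pow(58, Rational(1, 2)))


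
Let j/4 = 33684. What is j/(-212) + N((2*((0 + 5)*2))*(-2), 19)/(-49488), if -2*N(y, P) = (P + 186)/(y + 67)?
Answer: -90015493903/141634656 ≈ -635.55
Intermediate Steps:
j = 134736 (j = 4*33684 = 134736)
N(y, P) = -(186 + P)/(2*(67 + y)) (N(y, P) = -(P + 186)/(2*(y + 67)) = -(186 + P)/(2*(67 + y)))
j/(-212) + N((2*((0 + 5)*2))*(-2), 19)/(-49488) = 134736/(-212) + ((-186 - 1*19)/(2*(67 + (2*((0 + 5)*2))*(-2))))/(-49488) = 134736*(-1/212) + ((-186 - 19)/(2*(67 + (2*(5*2))*(-2))))*(-1/49488) = -33684/53 + ((½)*(-205)/(67 + (2*10)*(-2)))*(-1/49488) = -33684/53 + ((½)*(-205)/(67 + 20*(-2)))*(-1/49488) = -33684/53 + ((½)*(-205)/(67 - 40))*(-1/49488) = -33684/53 + ((½)*(-205)/27)*(-1/49488) = -33684/53 + ((½)*(1/27)*(-205))*(-1/49488) = -33684/53 - 205/54*(-1/49488) = -33684/53 + 205/2672352 = -90015493903/141634656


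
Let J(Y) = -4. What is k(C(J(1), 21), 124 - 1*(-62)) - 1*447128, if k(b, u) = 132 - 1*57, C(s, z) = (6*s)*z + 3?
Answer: -447053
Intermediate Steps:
C(s, z) = 3 + 6*s*z (C(s, z) = 6*s*z + 3 = 3 + 6*s*z)
k(b, u) = 75 (k(b, u) = 132 - 57 = 75)
k(C(J(1), 21), 124 - 1*(-62)) - 1*447128 = 75 - 1*447128 = 75 - 447128 = -447053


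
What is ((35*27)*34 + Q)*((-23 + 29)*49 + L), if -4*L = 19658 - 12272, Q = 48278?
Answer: -124833420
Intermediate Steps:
L = -3693/2 (L = -(19658 - 12272)/4 = -1/4*7386 = -3693/2 ≈ -1846.5)
((35*27)*34 + Q)*((-23 + 29)*49 + L) = ((35*27)*34 + 48278)*((-23 + 29)*49 - 3693/2) = (945*34 + 48278)*(6*49 - 3693/2) = (32130 + 48278)*(294 - 3693/2) = 80408*(-3105/2) = -124833420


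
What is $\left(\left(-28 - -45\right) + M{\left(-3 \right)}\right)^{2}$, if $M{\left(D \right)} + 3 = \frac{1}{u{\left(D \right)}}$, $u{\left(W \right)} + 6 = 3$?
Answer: $\frac{1681}{9} \approx 186.78$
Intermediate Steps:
$u{\left(W \right)} = -3$ ($u{\left(W \right)} = -6 + 3 = -3$)
$M{\left(D \right)} = - \frac{10}{3}$ ($M{\left(D \right)} = -3 + \frac{1}{-3} = -3 - \frac{1}{3} = - \frac{10}{3}$)
$\left(\left(-28 - -45\right) + M{\left(-3 \right)}\right)^{2} = \left(\left(-28 - -45\right) - \frac{10}{3}\right)^{2} = \left(\left(-28 + 45\right) - \frac{10}{3}\right)^{2} = \left(17 - \frac{10}{3}\right)^{2} = \left(\frac{41}{3}\right)^{2} = \frac{1681}{9}$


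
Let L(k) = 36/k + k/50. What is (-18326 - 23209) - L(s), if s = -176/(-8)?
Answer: -11422696/275 ≈ -41537.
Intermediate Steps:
s = 22 (s = -176*(-⅛) = 22)
L(k) = 36/k + k/50 (L(k) = 36/k + k*(1/50) = 36/k + k/50)
(-18326 - 23209) - L(s) = (-18326 - 23209) - (36/22 + (1/50)*22) = -41535 - (36*(1/22) + 11/25) = -41535 - (18/11 + 11/25) = -41535 - 1*571/275 = -41535 - 571/275 = -11422696/275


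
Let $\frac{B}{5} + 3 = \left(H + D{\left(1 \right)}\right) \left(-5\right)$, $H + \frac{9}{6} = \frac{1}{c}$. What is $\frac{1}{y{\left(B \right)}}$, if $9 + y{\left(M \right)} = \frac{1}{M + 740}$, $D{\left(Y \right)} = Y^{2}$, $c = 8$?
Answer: $- \frac{5875}{52867} \approx -0.11113$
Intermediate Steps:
$H = - \frac{11}{8}$ ($H = - \frac{3}{2} + \frac{1}{8} = - \frac{11}{8} \approx -1.375$)
$B = - \frac{45}{8}$ ($B = -15 + 5 \left(- \frac{11}{8} + 1^{2}\right) \left(-5\right) = -15 + 5 \left(- \frac{11}{8} + 1\right) \left(-5\right) = -15 + 5 \left(\left(- \frac{3}{8}\right) \left(-5\right)\right) = -15 + 5 \cdot \frac{15}{8} = -15 + \frac{75}{8} = - \frac{45}{8} \approx -5.625$)
$y{\left(M \right)} = -9 + \frac{1}{740 + M}$ ($y{\left(M \right)} = -9 + \frac{1}{M + 740} = -9 + \frac{1}{740 + M}$)
$\frac{1}{y{\left(B \right)}} = \frac{1}{\frac{1}{740 - \frac{45}{8}} \left(-6659 - - \frac{405}{8}\right)} = \frac{1}{\frac{1}{\frac{5875}{8}} \left(-6659 + \frac{405}{8}\right)} = \frac{1}{\frac{8}{5875} \left(- \frac{52867}{8}\right)} = \frac{1}{- \frac{52867}{5875}} = - \frac{5875}{52867}$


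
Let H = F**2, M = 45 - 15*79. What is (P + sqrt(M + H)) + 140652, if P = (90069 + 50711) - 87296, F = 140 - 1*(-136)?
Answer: 194136 + 26*sqrt(111) ≈ 1.9441e+5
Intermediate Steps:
F = 276 (F = 140 + 136 = 276)
P = 53484 (P = 140780 - 87296 = 53484)
M = -1140 (M = 45 - 1185 = -1140)
H = 76176 (H = 276**2 = 76176)
(P + sqrt(M + H)) + 140652 = (53484 + sqrt(-1140 + 76176)) + 140652 = (53484 + sqrt(75036)) + 140652 = (53484 + 26*sqrt(111)) + 140652 = 194136 + 26*sqrt(111)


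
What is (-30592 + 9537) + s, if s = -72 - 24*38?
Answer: -22039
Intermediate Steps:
s = -984 (s = -72 - 912 = -984)
(-30592 + 9537) + s = (-30592 + 9537) - 984 = -21055 - 984 = -22039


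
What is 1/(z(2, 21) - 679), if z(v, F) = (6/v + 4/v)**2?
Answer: -1/654 ≈ -0.0015291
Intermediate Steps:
z(v, F) = 100/v**2 (z(v, F) = (10/v)**2 = 100/v**2)
1/(z(2, 21) - 679) = 1/(100/2**2 - 679) = 1/(100*(1/4) - 679) = 1/(25 - 679) = 1/(-654) = -1/654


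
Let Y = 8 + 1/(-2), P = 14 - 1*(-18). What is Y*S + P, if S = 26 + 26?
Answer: 422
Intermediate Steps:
P = 32 (P = 14 + 18 = 32)
Y = 15/2 (Y = 8 - ½ = 15/2 ≈ 7.5000)
S = 52
Y*S + P = (15/2)*52 + 32 = 390 + 32 = 422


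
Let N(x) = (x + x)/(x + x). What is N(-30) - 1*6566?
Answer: -6565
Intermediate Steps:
N(x) = 1 (N(x) = (2*x)/((2*x)) = (2*x)*(1/(2*x)) = 1)
N(-30) - 1*6566 = 1 - 1*6566 = 1 - 6566 = -6565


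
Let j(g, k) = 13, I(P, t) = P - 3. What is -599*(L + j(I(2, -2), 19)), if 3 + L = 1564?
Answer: -942826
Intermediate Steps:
L = 1561 (L = -3 + 1564 = 1561)
I(P, t) = -3 + P
-599*(L + j(I(2, -2), 19)) = -599*(1561 + 13) = -599*1574 = -942826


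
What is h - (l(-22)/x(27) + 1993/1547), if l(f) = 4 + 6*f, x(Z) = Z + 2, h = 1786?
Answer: 80265537/44863 ≈ 1789.1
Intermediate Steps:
x(Z) = 2 + Z
h - (l(-22)/x(27) + 1993/1547) = 1786 - ((4 + 6*(-22))/(2 + 27) + 1993/1547) = 1786 - ((4 - 132)/29 + 1993*(1/1547)) = 1786 - (-128*1/29 + 1993/1547) = 1786 - (-128/29 + 1993/1547) = 1786 - 1*(-140219/44863) = 1786 + 140219/44863 = 80265537/44863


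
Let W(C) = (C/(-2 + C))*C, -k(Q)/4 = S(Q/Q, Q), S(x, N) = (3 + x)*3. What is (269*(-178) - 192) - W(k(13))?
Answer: -1200698/25 ≈ -48028.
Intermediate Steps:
S(x, N) = 9 + 3*x
k(Q) = -48 (k(Q) = -4*(9 + 3*(Q/Q)) = -4*(9 + 3*1) = -4*(9 + 3) = -4*12 = -48)
W(C) = C²/(-2 + C)
(269*(-178) - 192) - W(k(13)) = (269*(-178) - 192) - (-48)²/(-2 - 48) = (-47882 - 192) - 2304/(-50) = -48074 - 2304*(-1)/50 = -48074 - 1*(-1152/25) = -48074 + 1152/25 = -1200698/25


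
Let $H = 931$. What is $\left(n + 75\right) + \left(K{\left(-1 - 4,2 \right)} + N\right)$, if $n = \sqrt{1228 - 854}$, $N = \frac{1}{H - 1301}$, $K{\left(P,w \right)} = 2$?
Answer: $\frac{28489}{370} + \sqrt{374} \approx 96.336$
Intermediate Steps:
$N = - \frac{1}{370}$ ($N = \frac{1}{931 - 1301} = \frac{1}{-370} = - \frac{1}{370} \approx -0.0027027$)
$n = \sqrt{374} \approx 19.339$
$\left(n + 75\right) + \left(K{\left(-1 - 4,2 \right)} + N\right) = \left(\sqrt{374} + 75\right) + \left(2 - \frac{1}{370}\right) = \left(75 + \sqrt{374}\right) + \frac{739}{370} = \frac{28489}{370} + \sqrt{374}$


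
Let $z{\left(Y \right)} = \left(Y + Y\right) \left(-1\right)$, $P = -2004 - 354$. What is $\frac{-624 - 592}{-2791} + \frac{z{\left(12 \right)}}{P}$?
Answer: $\frac{489052}{1096863} \approx 0.44586$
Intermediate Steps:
$P = -2358$
$z{\left(Y \right)} = - 2 Y$ ($z{\left(Y \right)} = 2 Y \left(-1\right) = - 2 Y$)
$\frac{-624 - 592}{-2791} + \frac{z{\left(12 \right)}}{P} = \frac{-624 - 592}{-2791} + \frac{\left(-2\right) 12}{-2358} = \left(-1216\right) \left(- \frac{1}{2791}\right) - - \frac{4}{393} = \frac{1216}{2791} + \frac{4}{393} = \frac{489052}{1096863}$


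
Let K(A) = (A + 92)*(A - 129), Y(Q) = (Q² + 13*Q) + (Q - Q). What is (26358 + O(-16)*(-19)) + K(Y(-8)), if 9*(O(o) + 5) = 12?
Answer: 52919/3 ≈ 17640.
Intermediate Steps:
O(o) = -11/3 (O(o) = -5 + (⅑)*12 = -5 + 4/3 = -11/3)
Y(Q) = Q² + 13*Q (Y(Q) = (Q² + 13*Q) + 0 = Q² + 13*Q)
K(A) = (-129 + A)*(92 + A) (K(A) = (92 + A)*(-129 + A) = (-129 + A)*(92 + A))
(26358 + O(-16)*(-19)) + K(Y(-8)) = (26358 - 11/3*(-19)) + (-11868 + (-8*(13 - 8))² - (-296)*(13 - 8)) = (26358 + 209/3) + (-11868 + (-8*5)² - (-296)*5) = 79283/3 + (-11868 + (-40)² - 37*(-40)) = 79283/3 + (-11868 + 1600 + 1480) = 79283/3 - 8788 = 52919/3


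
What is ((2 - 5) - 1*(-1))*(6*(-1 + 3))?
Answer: -24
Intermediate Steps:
((2 - 5) - 1*(-1))*(6*(-1 + 3)) = (-3 + 1)*(6*2) = -2*12 = -24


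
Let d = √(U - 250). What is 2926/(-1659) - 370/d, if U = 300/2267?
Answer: -418/237 + 37*I*√51365686/11329 ≈ -1.7637 + 23.407*I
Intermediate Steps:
U = 300/2267 (U = 300*(1/2267) = 300/2267 ≈ 0.13233)
d = 5*I*√51365686/2267 (d = √(300/2267 - 250) = √(-566450/2267) = 5*I*√51365686/2267 ≈ 15.807*I)
2926/(-1659) - 370/d = 2926/(-1659) - 370*(-I*√51365686/113290) = 2926*(-1/1659) - (-37)*I*√51365686/11329 = -418/237 + 37*I*√51365686/11329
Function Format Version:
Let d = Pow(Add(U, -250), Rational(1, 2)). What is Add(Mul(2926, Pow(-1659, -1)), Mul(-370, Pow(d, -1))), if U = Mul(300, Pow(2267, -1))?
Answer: Add(Rational(-418, 237), Mul(Rational(37, 11329), I, Pow(51365686, Rational(1, 2)))) ≈ Add(-1.7637, Mul(23.407, I))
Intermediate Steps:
U = Rational(300, 2267) (U = Mul(300, Rational(1, 2267)) = Rational(300, 2267) ≈ 0.13233)
d = Mul(Rational(5, 2267), I, Pow(51365686, Rational(1, 2))) (d = Pow(Add(Rational(300, 2267), -250), Rational(1, 2)) = Pow(Rational(-566450, 2267), Rational(1, 2)) = Mul(Rational(5, 2267), I, Pow(51365686, Rational(1, 2))) ≈ Mul(15.807, I))
Add(Mul(2926, Pow(-1659, -1)), Mul(-370, Pow(d, -1))) = Add(Mul(2926, Pow(-1659, -1)), Mul(-370, Pow(Mul(Rational(5, 2267), I, Pow(51365686, Rational(1, 2))), -1))) = Add(Mul(2926, Rational(-1, 1659)), Mul(-370, Mul(Rational(-1, 113290), I, Pow(51365686, Rational(1, 2))))) = Add(Rational(-418, 237), Mul(Rational(37, 11329), I, Pow(51365686, Rational(1, 2))))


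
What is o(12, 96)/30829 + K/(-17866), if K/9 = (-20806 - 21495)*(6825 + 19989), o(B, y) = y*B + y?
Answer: 157356331290111/275395457 ≈ 5.7138e+5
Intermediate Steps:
o(B, y) = y + B*y (o(B, y) = B*y + y = y + B*y)
K = -10208331126 (K = 9*((-20806 - 21495)*(6825 + 19989)) = 9*(-42301*26814) = 9*(-1134259014) = -10208331126)
o(12, 96)/30829 + K/(-17866) = (96*(1 + 12))/30829 - 10208331126/(-17866) = (96*13)*(1/30829) - 10208331126*(-1/17866) = 1248*(1/30829) + 5104165563/8933 = 1248/30829 + 5104165563/8933 = 157356331290111/275395457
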